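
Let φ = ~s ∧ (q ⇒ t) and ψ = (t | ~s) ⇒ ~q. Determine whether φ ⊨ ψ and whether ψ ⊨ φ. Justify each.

Neither direction holds.

(⟹) This fails. Under s = F, q = T, t = T, the left side is true but the right side is false.

(⟸) This fails. Under s = T, q = F, t = F, the left side is false but the right side is true.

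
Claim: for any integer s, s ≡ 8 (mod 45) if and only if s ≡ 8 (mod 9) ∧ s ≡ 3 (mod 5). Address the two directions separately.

[⇐] If s ≡ 8 (mod 9) and s ≡ 3 (mod 5), then by the Chinese remainder theorem s ≡ 8 (mod 45). This is exactly s ≡ 8 (mod 45).

[⇒] Suppose s ≡ 8 (mod 45); write s = 45j + 8. Since 9 ∣ 45, reducing mod 9 gives s ≡ 8 (mod 9); since 5 ∣ 45, reducing mod 5 gives s ≡ 8 ≡ 3 (mod 5).

Equivalent; both directions hold.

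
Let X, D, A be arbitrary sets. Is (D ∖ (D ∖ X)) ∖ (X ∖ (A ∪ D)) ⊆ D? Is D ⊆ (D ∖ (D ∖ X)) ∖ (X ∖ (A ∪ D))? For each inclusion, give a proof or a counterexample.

(⟹) Let x ∈ (D ∖ (D ∖ X)) ∖ (X ∖ (A ∪ D)). Then either x ∈ X ∩ D and x ∉ A; or x ∈ X ∩ D ∩ A. In each case x ∈ D, so (D ∖ (D ∖ X)) ∖ (X ∖ (A ∪ D)) ⊆ D.

(⟸) This inclusion fails. Take X = ∅, D = {1}, A = ∅; then 1 ∈ D but 1 ∉ (D ∖ (D ∖ X)) ∖ (X ∖ (A ∪ D)).

Only the forward inclusion holds.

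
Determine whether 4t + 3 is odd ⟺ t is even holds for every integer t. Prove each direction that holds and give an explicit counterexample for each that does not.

[⇒] This fails: take t = 5. Then 4t + 3 = 23, which is odd, yet t = 5 is odd, not even.

[⇐] Suppose t is even. Since 4 is even, 4t is even for every t, so 4t + 3 has the same parity as 3, which is odd. Hence 4t + 3 is odd.

Only the reverse direction holds.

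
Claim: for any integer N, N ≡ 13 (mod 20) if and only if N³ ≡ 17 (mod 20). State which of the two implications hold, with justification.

(→) Suppose N ≡ 13 (mod 20). Write N = 20j + 13. Then (20j + 13)³ = 8000j³ + 15600j² + 10140j + 2197 = 20(400j³ + 780j² + 507j + 109) + 17, so N³ ≡ 17 (mod 20).

(←) Conversely, suppose N³ ≡ 17 (mod 20). The only residue r in {0, …, 19} with r³ ≡ 17 (mod 20) is r = 13, so N ≡ 13 (mod 20).

Both directions hold; the statement is true.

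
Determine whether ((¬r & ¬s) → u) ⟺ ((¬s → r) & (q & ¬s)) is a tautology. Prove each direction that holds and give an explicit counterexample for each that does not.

Not equivalent: only (⇐) holds.

[⇐] Assume the antecedent. If u is true, (¬r & ¬s) → u reduces to true regardless of the other variables. If u is false, the antecedent forces (u = F, q = T, s = F, r = T), and (¬r & ¬s) → u holds there. Either way (¬r & ¬s) → u holds.

[⇒] This fails. Under u = T, q = F, s = F, r = F, the left side is true but the right side is false.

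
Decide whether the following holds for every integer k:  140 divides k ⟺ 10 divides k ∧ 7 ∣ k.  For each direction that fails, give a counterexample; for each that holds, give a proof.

(→) If 140 ∣ k, write k = 140q. Since 140 = 14·10, k = 10·(14q), so 10 ∣ k; and since 140 = 20·7, k = 7·(20q), so 7 ∣ k.

(←) This fails: take k = 70. Both 10 ∣ 70 and 7 ∣ 70, yet 70 is not a multiple of 140 (since 70 = 0·140 + 70), so 140 ∤ 70.

Only the forward implication holds.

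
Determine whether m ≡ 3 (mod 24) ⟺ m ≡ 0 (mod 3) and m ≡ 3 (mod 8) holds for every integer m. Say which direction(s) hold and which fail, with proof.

Converse. If m ≡ 0 (mod 3) and m ≡ 3 (mod 8), then by the Chinese remainder theorem m ≡ 3 (mod 24). This is exactly m ≡ 3 (mod 24).

Forward direction. Suppose m ≡ 3 (mod 24); write m = 24j + 3. Since 3 ∣ 24, reducing mod 3 gives m ≡ 3 ≡ 0 (mod 3); since 8 ∣ 24, reducing mod 8 gives m ≡ 3 (mod 8).

Both implications hold.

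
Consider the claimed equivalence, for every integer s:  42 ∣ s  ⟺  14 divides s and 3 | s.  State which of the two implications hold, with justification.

[⇐] Suppose 14 ∣ s and 3 ∣ s. Any common multiple of 14 and 3 is a multiple of their lcm; here gcd(14, 3) = 1, so lcm(14, 3) = 14·3 = 42, so 42 ∣ s.

[⇒] If 42 ∣ s, write s = 42q. Since 42 = 3·14, s = 14·(3q), so 14 ∣ s; and since 42 = 14·3, s = 3·(14q), so 3 ∣ s.

The biconditional holds.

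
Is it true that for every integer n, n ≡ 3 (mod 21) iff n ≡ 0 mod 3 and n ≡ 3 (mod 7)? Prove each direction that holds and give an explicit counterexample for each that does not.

Both implications hold.

(←) If n ≡ 0 (mod 3) and n ≡ 3 (mod 7), then by the Chinese remainder theorem n ≡ 3 (mod 21). This is exactly n ≡ 3 (mod 21).

(→) Suppose n ≡ 3 (mod 21); write n = 21j + 3. Since 3 ∣ 21, reducing mod 3 gives n ≡ 3 ≡ 0 (mod 3); since 7 ∣ 21, reducing mod 7 gives n ≡ 3 (mod 7).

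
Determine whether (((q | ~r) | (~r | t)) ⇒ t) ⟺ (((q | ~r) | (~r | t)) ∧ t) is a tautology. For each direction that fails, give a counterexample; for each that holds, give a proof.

(⇐) Assume the antecedent. If r is true, the antecedent forces (r = T, q = F, t = T) or (r = T, q = T, t = T), and ((q | ~r) | (~r | t)) ⇒ t holds there. If r is false, the antecedent forces (r = F, q = F, t = T) or (r = F, q = T, t = T), and ((q | ~r) | (~r | t)) ⇒ t holds there. Either way ((q | ~r) | (~r | t)) ⇒ t holds.

(⇒) This fails. Under r = T, q = F, t = F, the left side is true but the right side is false.

Only the reverse direction holds.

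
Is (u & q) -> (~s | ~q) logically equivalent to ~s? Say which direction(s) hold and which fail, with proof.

[⇒] This fails. Under s = T, q = F, u = F, the left side is true but the right side is false.

[⇐] Assume the antecedent. If s is true, the antecedent cannot hold. If s is false, (u & q) -> (~s | ~q) reduces to true regardless of the other variables. Either way (u & q) -> (~s | ~q) holds.

Not equivalent: only (⇐) holds.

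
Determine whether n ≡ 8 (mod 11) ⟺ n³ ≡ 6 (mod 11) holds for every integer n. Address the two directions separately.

(⟹) Suppose n ≡ 8 (mod 11). Write n = 11j + 8. Then (11j + 8)³ = 1331j³ + 2904j² + 2112j + 512 = 11(121j³ + 264j² + 192j + 46) + 6, so n³ ≡ 6 (mod 11).

(⟸) For the converse, argue contrapositively. If n ≢ 8 (mod 11), then n is congruent to one of 0, 1, 2, 3, 4, 5, 6, 7, 9, 10 modulo 11, and these give n³ ≡ 0, 1, 8, 5, 9, 4, 7, 2, 3, 10 respectively — never 6.

Both implications hold.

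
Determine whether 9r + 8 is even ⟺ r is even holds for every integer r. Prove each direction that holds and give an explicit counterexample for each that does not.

Converse. Suppose r is even; write r = 2j. Then 9r + 8 = 9·(2j) + 8 = 2·9j + 8, which is even.

Forward direction. Suppose 9r + 8 is even. Since 9 is odd, 9r and r have the same parity, so 9r + 8 ≡ r + 8 (mod 2). As 8 is even, 9r + 8 is even exactly when r is even. Thus r is even.

Equivalent; both directions hold.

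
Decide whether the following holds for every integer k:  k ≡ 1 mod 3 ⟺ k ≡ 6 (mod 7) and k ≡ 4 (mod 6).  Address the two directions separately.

(→) This fails: k = 1 gives 1 ≡ 1 (mod 3) but 1 ≡ 1 (mod 7), so the conjunction on the right does not hold.

(←) Conversely, if k ≡ 6 (mod 7) and k ≡ 4 (mod 6), then by the Chinese remainder theorem k ≡ 34 (mod 42). Since 34 ≡ 1 (mod 3) and 3 ∣ 42, we get k ≡ 1 (mod 3).

Not equivalent: only (⇐) holds.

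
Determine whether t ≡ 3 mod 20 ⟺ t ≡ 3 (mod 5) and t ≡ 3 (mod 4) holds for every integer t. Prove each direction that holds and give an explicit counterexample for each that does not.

(→) Suppose t ≡ 3 (mod 20); write t = 20j + 3. Since 5 ∣ 20, reducing mod 5 gives t ≡ 3 (mod 5); since 4 ∣ 20, reducing mod 4 gives t ≡ 3 (mod 4).

(←) Conversely, if t ≡ 3 (mod 5) and t ≡ 3 (mod 4), then by the Chinese remainder theorem t ≡ 3 (mod 20). This is exactly t ≡ 3 (mod 20).

Both directions hold; the statement is true.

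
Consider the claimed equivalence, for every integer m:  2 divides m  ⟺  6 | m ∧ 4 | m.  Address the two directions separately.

Only the converse holds.

(⟹) This fails: take m = 2. Certainly 2 ∣ 2, but 6 ∤ 2.

(⟸) Suppose 6 ∣ m and 4 ∣ m. Any common multiple of 6 and 4 is a multiple of their lcm; here lcm(6, 4) = 6·4/gcd(6, 4) = 24/2 = 12, so 12 ∣ m. Since 2 ∣ 12, it follows that 2 ∣ m.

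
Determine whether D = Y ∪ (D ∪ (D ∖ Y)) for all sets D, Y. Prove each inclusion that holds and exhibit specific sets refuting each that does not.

Only the forward inclusion holds.

(⟹) Let x ∈ D. Then either x ∈ D and x ∉ Y; or x ∈ D ∩ Y. In each case x ∈ Y ∪ (D ∪ (D ∖ Y)), so D ⊆ Y ∪ (D ∪ (D ∖ Y)).

(⟸) This inclusion fails. Take D = ∅, Y = {1}; then 1 ∈ Y ∪ (D ∪ (D ∖ Y)) but 1 ∉ D.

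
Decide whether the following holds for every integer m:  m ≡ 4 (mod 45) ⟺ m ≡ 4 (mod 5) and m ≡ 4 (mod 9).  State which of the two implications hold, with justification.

Both directions hold; the statement is true.

(⟹) Suppose m ≡ 4 (mod 45); write m = 45j + 4. Since 5 ∣ 45, reducing mod 5 gives m ≡ 4 (mod 5); since 9 ∣ 45, reducing mod 9 gives m ≡ 4 (mod 9).

(⟸) Conversely, if m ≡ 4 (mod 5) and m ≡ 4 (mod 9), then by the Chinese remainder theorem m ≡ 4 (mod 45). This is exactly m ≡ 4 (mod 45).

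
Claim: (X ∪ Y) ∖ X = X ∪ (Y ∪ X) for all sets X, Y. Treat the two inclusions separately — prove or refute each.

Only the forward inclusion holds.

Forward inclusion. Let x ∈ (X ∪ Y) ∖ X. Then x ∈ Y and x ∉ X, from which x ∈ X ∪ (Y ∪ X).

Reverse inclusion. This inclusion fails. Take X = {1}, Y = ∅; then 1 ∈ X ∪ (Y ∪ X) but 1 ∉ (X ∪ Y) ∖ X.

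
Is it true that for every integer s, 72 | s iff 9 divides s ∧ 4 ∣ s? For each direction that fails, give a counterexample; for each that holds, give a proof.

Forward direction. If 72 ∣ s, write s = 72q. Since 72 = 8·9, s = 9·(8q), so 9 ∣ s; and since 72 = 18·4, s = 4·(18q), so 4 ∣ s.

Converse. This fails: take s = 36. Both 9 ∣ 36 and 4 ∣ 36, yet 36 is not a multiple of 72 (since 36 = 0·72 + 36), so 72 ∤ 36.

Not equivalent: only (⇒) holds.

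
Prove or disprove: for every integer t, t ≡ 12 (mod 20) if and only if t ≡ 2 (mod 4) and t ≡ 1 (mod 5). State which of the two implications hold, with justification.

Neither direction holds.

Forward direction. This fails: t = 12 gives 12 ≡ 12 (mod 20) but 12 ≡ 0 (mod 4), so the conjunction on the right does not hold.

Converse. This fails: t = 6 satisfies both congruences on the right (6 ≡ 2 mod 4 and 6 ≡ 1 mod 5) yet 6 ≡ 6 (mod 20), not 12.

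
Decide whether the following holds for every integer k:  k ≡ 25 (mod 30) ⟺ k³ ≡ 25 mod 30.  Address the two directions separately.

(→) Suppose k ≡ 25 (mod 30). Write k = 30j + 25. Then (30j + 25)³ = 27000j³ + 67500j² + 56250j + 15625 = 30(900j³ + 2250j² + 1875j + 520) + 25, so k³ ≡ 25 (mod 30).

(←) Conversely, suppose k³ ≡ 25 (mod 30). The only residue r in {0, …, 29} with r³ ≡ 25 (mod 30) is r = 25, so k ≡ 25 (mod 30).

The biconditional holds.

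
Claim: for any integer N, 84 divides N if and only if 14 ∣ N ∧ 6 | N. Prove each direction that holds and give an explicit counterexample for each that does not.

Only the forward implication holds.

(⇒) If 84 ∣ N, write N = 84q. Since 84 = 6·14, N = 14·(6q), so 14 ∣ N; and since 84 = 14·6, N = 6·(14q), so 6 ∣ N.

(⇐) This fails: take N = 42. Both 14 ∣ 42 and 6 ∣ 42, yet 42 is not a multiple of 84 (since 42 = 0·84 + 42), so 84 ∤ 42.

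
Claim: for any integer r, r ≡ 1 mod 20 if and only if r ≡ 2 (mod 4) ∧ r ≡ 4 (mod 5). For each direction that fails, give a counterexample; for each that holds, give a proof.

(⟹) This fails: r = 1 gives 1 ≡ 1 (mod 20) but 1 ≡ 1 (mod 4), so the conjunction on the right does not hold.

(⟸) This fails: r = 14 satisfies both congruences on the right (14 ≡ 2 mod 4 and 14 ≡ 4 mod 5) yet 14 ≡ 14 (mod 20), not 1.

Both directions fail.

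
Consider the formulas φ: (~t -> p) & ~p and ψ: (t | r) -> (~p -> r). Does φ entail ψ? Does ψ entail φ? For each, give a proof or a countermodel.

(⟹) This fails. Under r = F, t = T, p = F, the left side is true but the right side is false.

(⟸) This fails. Under r = F, t = F, p = F, the left side is false but the right side is true.

Neither implication holds.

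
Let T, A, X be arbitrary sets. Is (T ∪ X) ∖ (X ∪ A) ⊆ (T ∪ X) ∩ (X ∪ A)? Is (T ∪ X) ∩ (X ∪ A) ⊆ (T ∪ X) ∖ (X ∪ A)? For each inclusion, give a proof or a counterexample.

Neither inclusion holds.

(⟹) This inclusion fails. Take T = {1}, A = ∅, X = ∅; then 1 ∈ (T ∪ X) ∖ (X ∪ A) but 1 ∉ (T ∪ X) ∩ (X ∪ A).

(⟸) This inclusion fails. Take T = {1}, A = {1}, X = ∅; then 1 ∈ (T ∪ X) ∩ (X ∪ A) but 1 ∉ (T ∪ X) ∖ (X ∪ A).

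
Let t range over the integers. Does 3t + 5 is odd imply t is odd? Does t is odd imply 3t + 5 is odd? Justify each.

[⇒] This fails: t = 2 gives 3t + 5 = 11, which is odd, but 2 is even, not odd.

[⇐] This also fails: t = 5 is odd, but 3t + 5 = 20 is even, not odd.

Neither implication holds.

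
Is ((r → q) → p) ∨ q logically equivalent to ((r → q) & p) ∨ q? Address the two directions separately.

[⇒] This fails. Under p = F, r = T, q = F, the left side is true but the right side is false.

[⇐] Assume the antecedent. If p is true, ((r → q) → p) ∨ q reduces to true regardless of the other variables. If p is false, the antecedent forces (p = F, r = F, q = T) or (p = F, r = T, q = T), and ((r → q) → p) ∨ q holds there. Either way ((r → q) → p) ∨ q holds.

(⇒) fails; (⇐) holds.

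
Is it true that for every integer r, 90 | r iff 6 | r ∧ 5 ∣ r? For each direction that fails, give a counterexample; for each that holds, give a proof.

[⇒] If 90 ∣ r, write r = 90q. Since 90 = 15·6, r = 6·(15q), so 6 ∣ r; and since 90 = 18·5, r = 5·(18q), so 5 ∣ r.

[⇐] This fails: take r = 30. Both 6 ∣ 30 and 5 ∣ 30, yet 30 is not a multiple of 90 (since 30 = 0·90 + 30), so 90 ∤ 30.

(⇒) holds; (⇐) fails.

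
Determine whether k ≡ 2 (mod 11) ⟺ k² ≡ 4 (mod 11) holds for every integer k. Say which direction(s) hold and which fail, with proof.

Only the forward implication holds.

(⟸) This fails: take k = 9. Then 9² = 81 ≡ 4 (mod 11), yet 9 ≡ 9 (mod 11), not 2.

(⟹) Suppose k ≡ 2 (mod 11). Write k = 11j + 2. Then (11j + 2)² = 121j² + 44j + 4 = 11(11j² + 4j) + 4, so k² ≡ 4 (mod 11).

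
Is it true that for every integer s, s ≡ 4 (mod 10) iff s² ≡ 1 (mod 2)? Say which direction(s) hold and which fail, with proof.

(⟹) This fails: take s = 4. Then 4 ≡ 4 (mod 10), but 4² = 16 ≡ 0 (mod 2), not 1.

(⟸) This fails: take s = 1. Then 1² = 1 ≡ 1 (mod 2), yet 1 ≡ 1 (mod 10), not 4.

Neither implication holds.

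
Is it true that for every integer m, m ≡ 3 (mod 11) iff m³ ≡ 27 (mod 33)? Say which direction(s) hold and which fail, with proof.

Only the reverse direction holds.

(⟹) This fails: take m = 14. Then 14 ≡ 3 (mod 11), but 14³ = 2744 ≡ 5 (mod 33), not 27.

(⟸) Conversely, the residues r modulo 33 with r³ ≡ 27 (mod 33) are exactly {3}, and each is ≡ 3 (mod 11).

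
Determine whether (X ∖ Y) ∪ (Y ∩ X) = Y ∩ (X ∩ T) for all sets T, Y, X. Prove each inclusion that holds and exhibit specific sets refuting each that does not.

Only the reverse inclusion holds.

Forward inclusion. This inclusion fails. Take T = ∅, Y = ∅, X = {1}; then 1 ∈ (X ∖ Y) ∪ (Y ∩ X) but 1 ∉ Y ∩ (X ∩ T).

Reverse inclusion. Let x ∈ Y ∩ (X ∩ T). Then x ∈ T ∩ Y ∩ X, from which x ∈ (X ∖ Y) ∪ (Y ∩ X).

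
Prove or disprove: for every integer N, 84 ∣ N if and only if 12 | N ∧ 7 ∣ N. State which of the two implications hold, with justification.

(⟹) If 84 ∣ N, write N = 84q. Since 84 = 7·12, N = 12·(7q), so 12 ∣ N; and since 84 = 12·7, N = 7·(12q), so 7 ∣ N.

(⟸) Suppose 12 ∣ N and 7 ∣ N. Any common multiple of 12 and 7 is a multiple of their lcm; here gcd(12, 7) = 1, so lcm(12, 7) = 12·7 = 84, so 84 ∣ N.

Both implications hold.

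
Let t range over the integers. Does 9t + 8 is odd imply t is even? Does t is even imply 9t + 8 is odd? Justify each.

Both directions fail.

[⇒] This fails: t = 1 gives 9t + 8 = 17, which is odd, but 1 is odd, not even.

[⇐] This also fails: t = 6 is even, but 9t + 8 = 62 is even, not odd.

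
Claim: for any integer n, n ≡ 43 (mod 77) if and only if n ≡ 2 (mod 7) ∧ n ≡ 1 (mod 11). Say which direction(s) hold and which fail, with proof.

Forward direction. This fails: n = 43 gives 43 ≡ 43 (mod 77) but 43 ≡ 1 (mod 7), so the conjunction on the right does not hold.

Converse. This fails: n = 23 satisfies both congruences on the right (23 ≡ 2 mod 7 and 23 ≡ 1 mod 11) yet 23 ≡ 23 (mod 77), not 43.

Neither implication holds.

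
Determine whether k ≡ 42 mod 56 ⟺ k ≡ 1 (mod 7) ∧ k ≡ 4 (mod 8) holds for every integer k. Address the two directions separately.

Neither implication holds.

(⟹) This fails: k = 42 gives 42 ≡ 42 (mod 56) but 42 ≡ 0 (mod 7), so the conjunction on the right does not hold.

(⟸) This fails: k = 36 satisfies both congruences on the right (36 ≡ 1 mod 7 and 36 ≡ 4 mod 8) yet 36 ≡ 36 (mod 56), not 42.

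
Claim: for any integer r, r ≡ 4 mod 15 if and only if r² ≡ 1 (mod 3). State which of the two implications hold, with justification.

Only the forward direction holds.

(⟹) Suppose r ≡ 4 (mod 15). Then r² ≡ 4² = 16 (mod 15), and since 3 ∣ 15, also r² ≡ 1 (mod 3).

(⟸) This fails: take r = 1. Then 1² = 1 ≡ 1 (mod 3), yet 1 ≡ 1 (mod 15), not 4.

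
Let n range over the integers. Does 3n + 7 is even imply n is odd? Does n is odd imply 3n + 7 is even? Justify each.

(⟹) Suppose 3n + 7 is even. Since 3 is odd, 3n and n have the same parity, so 3n + 7 ≡ n + 7 (mod 2). As 7 is odd, 3n + 7 is even exactly when n is odd. Thus n is odd.

(⟸) Conversely, suppose n is odd; write n = 2j + 1. Then 3n + 7 = 3·(2j + 1) + 7 = 2·3j + 10, which is even.

Equivalent; both directions hold.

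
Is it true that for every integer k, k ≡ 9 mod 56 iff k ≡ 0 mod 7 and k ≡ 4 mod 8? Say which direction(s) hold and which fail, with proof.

(→) This fails: k = 9 gives 9 ≡ 9 (mod 56) but 9 ≡ 2 (mod 7), so the conjunction on the right does not hold.

(←) This fails: k = 28 satisfies both congruences on the right (28 ≡ 0 mod 7 and 28 ≡ 4 mod 8) yet 28 ≡ 28 (mod 56), not 9.

Neither direction holds.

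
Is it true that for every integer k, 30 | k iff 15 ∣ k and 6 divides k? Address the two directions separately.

The biconditional holds.

[⇒] If 30 ∣ k, write k = 30q. Since 30 = 2·15, k = 15·(2q), so 15 ∣ k; and since 30 = 5·6, k = 6·(5q), so 6 ∣ k.

[⇐] Suppose 15 ∣ k and 6 ∣ k. Any common multiple of 15 and 6 is a multiple of their lcm; here lcm(15, 6) = 15·6/gcd(15, 6) = 90/3 = 30, so 30 ∣ k.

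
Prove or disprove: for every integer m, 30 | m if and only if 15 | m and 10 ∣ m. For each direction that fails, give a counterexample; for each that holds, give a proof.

Forward direction. If 30 ∣ m, write m = 30q. Since 30 = 2·15, m = 15·(2q), so 15 ∣ m; and since 30 = 3·10, m = 10·(3q), so 10 ∣ m.

Converse. Suppose 15 ∣ m and 10 ∣ m. Any common multiple of 15 and 10 is a multiple of their lcm; here lcm(15, 10) = 15·10/gcd(15, 10) = 150/5 = 30, so 30 ∣ m.

The biconditional holds.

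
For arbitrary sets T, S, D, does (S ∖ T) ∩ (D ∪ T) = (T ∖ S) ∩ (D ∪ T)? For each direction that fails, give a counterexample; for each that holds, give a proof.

Neither inclusion holds.

(⟹) This inclusion fails. Take T = ∅, S = {1}, D = {1}; then 1 ∈ (S ∖ T) ∩ (D ∪ T) but 1 ∉ (T ∖ S) ∩ (D ∪ T).

(⟸) This inclusion fails. Take T = {1}, S = ∅, D = ∅; then 1 ∈ (T ∖ S) ∩ (D ∪ T) but 1 ∉ (S ∖ T) ∩ (D ∪ T).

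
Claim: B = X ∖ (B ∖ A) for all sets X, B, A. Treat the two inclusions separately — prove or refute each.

(⊆) This inclusion fails. Take X = ∅, B = {1}, A = ∅; then 1 ∈ B but 1 ∉ X ∖ (B ∖ A).

(⊇) This inclusion fails. Take X = {1}, B = ∅, A = ∅; then 1 ∈ X ∖ (B ∖ A) but 1 ∉ B.

(⊆) fails and (⊇) fails.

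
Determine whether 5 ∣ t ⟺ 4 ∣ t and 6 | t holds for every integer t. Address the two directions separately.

Forward direction. This fails: take t = 5. Certainly 5 ∣ 5, but 4 ∤ 5.

Converse. This fails: take t = 12. Both 4 ∣ 12 and 6 ∣ 12, yet 12 is not a multiple of 5 (since 12 = 2·5 + 2), so 5 ∤ 12.

(⇒) fails and (⇐) fails.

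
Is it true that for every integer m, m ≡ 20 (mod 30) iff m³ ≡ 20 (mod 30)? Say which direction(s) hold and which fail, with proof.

(→) Suppose m ≡ 20 (mod 30). Write m = 30j + 20. Then (30j + 20)³ = 27000j³ + 54000j² + 36000j + 8000 = 30(900j³ + 1800j² + 1200j + 266) + 20, so m³ ≡ 20 (mod 30).

(←) Conversely, suppose m³ ≡ 20 (mod 30). The only residue r in {0, …, 29} with r³ ≡ 20 (mod 30) is r = 20, so m ≡ 20 (mod 30).

Both implications hold.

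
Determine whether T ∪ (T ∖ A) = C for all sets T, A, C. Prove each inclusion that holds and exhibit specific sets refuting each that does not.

(⟹) This inclusion fails. Take T = {1}, A = ∅, C = ∅; then 1 ∈ T ∪ (T ∖ A) but 1 ∉ C.

(⟸) This inclusion fails. Take T = ∅, A = ∅, C = {1}; then 1 ∈ C but 1 ∉ T ∪ (T ∖ A).

Neither inclusion holds.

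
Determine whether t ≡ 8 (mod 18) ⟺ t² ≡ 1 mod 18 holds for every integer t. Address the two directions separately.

(⇒) This fails: take t = 8. Then 8 ≡ 8 (mod 18), but 8² = 64 ≡ 10 (mod 18), not 1.

(⇐) This fails: take t = 1. Then 1² = 1 ≡ 1 (mod 18), yet 1 ≡ 1 (mod 18), not 8.

Neither direction holds.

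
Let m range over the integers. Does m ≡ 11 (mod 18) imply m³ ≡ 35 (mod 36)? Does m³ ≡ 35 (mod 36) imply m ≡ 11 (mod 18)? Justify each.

Neither implication holds.

Forward direction. This fails: take m = 29. Then 29 ≡ 11 (mod 18), but 29³ = 24389 ≡ 17 (mod 36), not 35.

Converse. This fails: take m = 23. Then 23³ = 12167 ≡ 35 (mod 36), yet 23 ≡ 5 (mod 18), not 11.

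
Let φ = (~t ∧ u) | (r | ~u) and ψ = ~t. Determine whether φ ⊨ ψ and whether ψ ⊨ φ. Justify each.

Only the reverse direction holds.

(⇒) This fails. Under u = F, r = F, t = T, the left side is true but the right side is false.

(⇐) Assume the antecedent. If u is true, the antecedent forces (u = T, r = F, t = F) or (u = T, r = T, t = F), and (~t ∧ u) | (r | ~u) holds there. If u is false, (~t ∧ u) | (r | ~u) reduces to true regardless of the other variables. Either way (~t ∧ u) | (r | ~u) holds.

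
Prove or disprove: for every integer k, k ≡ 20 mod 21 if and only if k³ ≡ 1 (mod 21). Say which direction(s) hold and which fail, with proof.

Neither implication holds.

(⟹) This fails: take k = 20. Then 20 ≡ 20 (mod 21), but 20³ = 8000 ≡ 20 (mod 21), not 1.

(⟸) This fails: take k = 1. Then 1³ = 1 ≡ 1 (mod 21), yet 1 ≡ 1 (mod 21), not 20.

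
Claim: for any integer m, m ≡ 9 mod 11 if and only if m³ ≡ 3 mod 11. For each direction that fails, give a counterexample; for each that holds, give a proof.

Equivalent; both directions hold.

(⟹) Suppose m ≡ 9 mod 11. Write m = 11j + 9. Then (11j + 9)³ = 1331j³ + 3267j² + 2673j + 729 = 11(121j³ + 297j² + 243j + 66) + 3, so m³ ≡ 3 (mod 11).

(⟸) Conversely, suppose m³ ≡ 3 (mod 11). The only residue r in {0, …, 10} with r³ ≡ 3 (mod 11) is r = 9, so m ≡ 9 (mod 11).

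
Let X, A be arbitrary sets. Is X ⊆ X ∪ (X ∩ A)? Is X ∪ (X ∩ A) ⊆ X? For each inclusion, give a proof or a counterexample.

(⊆) Let x ∈ X. Then either x ∈ X and x ∉ A; or x ∈ X ∩ A. In each case x ∈ X ∪ (X ∩ A), so X ⊆ X ∪ (X ∩ A).

(⊇) Let x ∈ X ∪ (X ∩ A). Then either x ∈ X and x ∉ A; or x ∈ X ∩ A. In each case x ∈ X, so X ∪ (X ∩ A) ⊆ X.

The two sets are equal.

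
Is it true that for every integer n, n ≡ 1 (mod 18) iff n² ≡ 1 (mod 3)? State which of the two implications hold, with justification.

[⇒] Suppose n ≡ 1 (mod 18). Then n² ≡ 1² = 1 (mod 18), and since 3 ∣ 18, also n² ≡ 1 (mod 3).

[⇐] This fails: take n = 2. Then 2² = 4 ≡ 1 (mod 3), yet 2 ≡ 2 (mod 18), not 1.

Not equivalent: only (⇒) holds.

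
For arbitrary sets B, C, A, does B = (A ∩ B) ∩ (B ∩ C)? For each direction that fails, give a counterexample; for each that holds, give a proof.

(⟹) This inclusion fails. Take B = {1}, C = ∅, A = ∅; then 1 ∈ B but 1 ∉ (A ∩ B) ∩ (B ∩ C).

(⟸) Let x ∈ (A ∩ B) ∩ (B ∩ C). Then x ∈ B ∩ C ∩ A, from which x ∈ B.

(⊆) fails; (⊇) holds.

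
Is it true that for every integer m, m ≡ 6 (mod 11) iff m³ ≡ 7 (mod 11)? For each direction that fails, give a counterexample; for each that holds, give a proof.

(⇒) Suppose m ≡ 6 (mod 11). Write m = 11j + 6. Then (11j + 6)³ = 1331j³ + 2178j² + 1188j + 216 = 11(121j³ + 198j² + 108j + 19) + 7, so m³ ≡ 7 (mod 11).

(⇐) For the converse, argue contrapositively. If m ≢ 6 (mod 11), then m is congruent to one of 0, 1, 2, 3, 4, 5, 7, 8, 9, 10 modulo 11, and these give m³ ≡ 0, 1, 8, 5, 9, 4, 2, 6, 3, 10 respectively — never 7.

Equivalent; both directions hold.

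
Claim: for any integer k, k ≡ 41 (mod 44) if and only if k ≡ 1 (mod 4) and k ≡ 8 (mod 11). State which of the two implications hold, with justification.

(⟹) Suppose k ≡ 41 (mod 44); write k = 44j + 41. Since 4 ∣ 44, reducing mod 4 gives k ≡ 41 ≡ 1 (mod 4); since 11 ∣ 44, reducing mod 11 gives k ≡ 41 ≡ 8 (mod 11).

(⟸) Conversely, if k ≡ 1 (mod 4) and k ≡ 8 (mod 11), then by the Chinese remainder theorem k ≡ 41 (mod 44). This is exactly k ≡ 41 (mod 44).

Both implications hold.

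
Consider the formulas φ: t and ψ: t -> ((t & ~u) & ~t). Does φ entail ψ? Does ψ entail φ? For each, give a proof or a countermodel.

(⇒) fails and (⇐) fails.

[⇒] This fails. Under t = T, u = F, the left side is true but the right side is false.

[⇐] This fails. Under t = F, u = F, the left side is false but the right side is true.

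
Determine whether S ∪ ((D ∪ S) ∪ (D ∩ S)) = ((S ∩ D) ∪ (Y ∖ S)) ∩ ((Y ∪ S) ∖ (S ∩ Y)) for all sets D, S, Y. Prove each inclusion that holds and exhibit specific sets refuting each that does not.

Neither inclusion holds.

(⟹) This inclusion fails. Take D = {1}, S = ∅, Y = ∅; then 1 ∈ S ∪ ((D ∪ S) ∪ (D ∩ S)) but 1 ∉ ((S ∩ D) ∪ (Y ∖ S)) ∩ ((Y ∪ S) ∖ (S ∩ Y)).

(⟸) This inclusion fails. Take D = ∅, S = ∅, Y = {1}; then 1 ∈ ((S ∩ D) ∪ (Y ∖ S)) ∩ ((Y ∪ S) ∖ (S ∩ Y)) but 1 ∉ S ∪ ((D ∪ S) ∪ (D ∩ S)).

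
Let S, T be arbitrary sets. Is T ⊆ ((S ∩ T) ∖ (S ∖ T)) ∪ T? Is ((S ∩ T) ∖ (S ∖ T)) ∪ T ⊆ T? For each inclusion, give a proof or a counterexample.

Forward inclusion. Let x ∈ T. Then either x ∈ T and x ∉ S; or x ∈ S ∩ T. In each case x ∈ ((S ∩ T) ∖ (S ∖ T)) ∪ T, so T ⊆ ((S ∩ T) ∖ (S ∖ T)) ∪ T.

Reverse inclusion. Let x ∈ ((S ∩ T) ∖ (S ∖ T)) ∪ T. Then either x ∈ T and x ∉ S; or x ∈ S ∩ T. In each case x ∈ T, so ((S ∩ T) ∖ (S ∖ T)) ∪ T ⊆ T.

Both inclusions hold; the sets are equal.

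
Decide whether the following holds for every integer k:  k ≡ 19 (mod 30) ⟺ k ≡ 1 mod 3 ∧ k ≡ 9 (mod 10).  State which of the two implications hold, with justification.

Both directions hold; the statement is true.

Forward direction. Suppose k ≡ 19 (mod 30); write k = 30j + 19. Since 3 ∣ 30, reducing mod 3 gives k ≡ 19 ≡ 1 (mod 3); since 10 ∣ 30, reducing mod 10 gives k ≡ 19 ≡ 9 (mod 10).

Converse. If k ≡ 1 (mod 3) and k ≡ 9 (mod 10), then by the Chinese remainder theorem k ≡ 19 (mod 30). This is exactly k ≡ 19 (mod 30).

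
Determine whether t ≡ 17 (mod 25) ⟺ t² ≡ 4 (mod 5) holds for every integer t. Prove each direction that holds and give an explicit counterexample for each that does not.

(⟸) This fails: take t = 2. Then 2² = 4 ≡ 4 (mod 5), yet 2 ≡ 2 (mod 25), not 17.

(⟹) Suppose t ≡ 17 (mod 25). Then t² ≡ 17² = 289 (mod 25), and since 5 ∣ 25, also t² ≡ 4 (mod 5).

(⇒) holds; (⇐) fails.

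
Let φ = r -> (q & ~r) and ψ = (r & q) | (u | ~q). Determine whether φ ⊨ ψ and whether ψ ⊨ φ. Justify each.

[⇒] This fails. Under q = T, r = F, u = F, the left side is true but the right side is false.

[⇐] This fails. Under q = F, r = T, u = F, the left side is false but the right side is true.

Neither implication holds.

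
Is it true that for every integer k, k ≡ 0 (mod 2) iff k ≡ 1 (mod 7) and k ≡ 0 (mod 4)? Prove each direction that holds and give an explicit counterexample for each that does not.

[⇒] This fails: k = 0 gives 0 ≡ 0 (mod 2) but 0 ≡ 0 (mod 7), so the conjunction on the right does not hold.

[⇐] Conversely, if k ≡ 1 (mod 7) and k ≡ 0 (mod 4), then by the Chinese remainder theorem k ≡ 8 (mod 28). Since 8 ≡ 0 (mod 2) and 2 ∣ 28, we get k ≡ 0 (mod 2).

The forward direction fails; the converse holds.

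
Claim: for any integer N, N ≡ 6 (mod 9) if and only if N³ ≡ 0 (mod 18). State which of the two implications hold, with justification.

Neither direction holds.

(⟹) This fails: take N = 15. Then 15 ≡ 6 (mod 9), but 15³ = 3375 ≡ 9 (mod 18), not 0.

(⟸) This fails: take N = 0. Then 0³ = 0 ≡ 0 (mod 18), yet 0 ≡ 0 (mod 9), not 6.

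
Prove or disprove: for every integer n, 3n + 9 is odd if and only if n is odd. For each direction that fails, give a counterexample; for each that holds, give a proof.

Both directions fail.

(→) This fails: n = 6 gives 3n + 9 = 27, which is odd, but 6 is even, not odd.

(←) This also fails: n = 3 is odd, but 3n + 9 = 18 is even, not odd.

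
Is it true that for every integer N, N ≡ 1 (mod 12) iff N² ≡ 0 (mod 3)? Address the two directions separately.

Neither implication holds.

(→) This fails: take N = 1. Then 1 ≡ 1 (mod 12), but 1² = 1 ≡ 1 (mod 3), not 0.

(←) This fails: take N = 0. Then 0² = 0 ≡ 0 (mod 3), yet 0 ≡ 0 (mod 12), not 1.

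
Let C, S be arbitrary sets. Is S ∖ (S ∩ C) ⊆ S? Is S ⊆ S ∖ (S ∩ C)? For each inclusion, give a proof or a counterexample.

The sets are not equal: only the forward inclusion holds.

(⟹) Let x ∈ S ∖ (S ∩ C). Then x ∈ S and x ∉ C, from which x ∈ S.

(⟸) This inclusion fails. Take C = {1}, S = {1}; then 1 ∈ S but 1 ∉ S ∖ (S ∩ C).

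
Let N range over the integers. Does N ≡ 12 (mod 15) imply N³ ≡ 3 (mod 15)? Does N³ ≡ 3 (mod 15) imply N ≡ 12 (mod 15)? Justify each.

Both implications hold.

[⇒] Suppose N ≡ 12 (mod 15). Write N = 15j + 12. Then (15j + 12)³ = 3375j³ + 8100j² + 6480j + 1728 = 15(225j³ + 540j² + 432j + 115) + 3, so N³ ≡ 3 (mod 15).

[⇐] Conversely, suppose N³ ≡ 3 (mod 15). The only residue r in {0, …, 14} with r³ ≡ 3 (mod 15) is r = 12, so N ≡ 12 (mod 15).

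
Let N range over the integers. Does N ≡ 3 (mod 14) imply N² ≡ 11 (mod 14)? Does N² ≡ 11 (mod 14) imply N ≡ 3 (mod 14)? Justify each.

Neither direction holds.

(⟹) This fails: take N = 3. Then 3 ≡ 3 (mod 14), but 3² = 9 ≡ 9 (mod 14), not 11.

(⟸) This fails: take N = 5. Then 5² = 25 ≡ 11 (mod 14), yet 5 ≡ 5 (mod 14), not 3.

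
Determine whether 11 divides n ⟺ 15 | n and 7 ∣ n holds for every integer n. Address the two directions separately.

Forward direction. This fails: take n = 11. Certainly 11 ∣ 11, but 15 ∤ 11.

Converse. This fails: take n = 105. Both 15 ∣ 105 and 7 ∣ 105, yet 105 is not a multiple of 11 (since 105 = 9·11 + 6), so 11 ∤ 105.

Both directions fail.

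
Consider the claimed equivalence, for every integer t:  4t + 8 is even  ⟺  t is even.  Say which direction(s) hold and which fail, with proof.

(⟸) Suppose t is even. Since 4 is even, 4t is even for every t, so 4t + 8 has the same parity as 8, which is even. Hence 4t + 8 is even.

(⟹) This fails: take t = 1. Then 4t + 8 = 12, which is even, yet t = 1 is odd, not even.

(⇒) fails; (⇐) holds.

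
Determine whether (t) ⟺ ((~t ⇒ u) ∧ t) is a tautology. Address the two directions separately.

Equivalent; both directions hold.

Forward direction. Assume the antecedent. If u is true, the antecedent forces (u = T, t = T), and (~t ⇒ u) ∧ t holds there. If u is false, the antecedent forces (u = F, t = T), and (~t ⇒ u) ∧ t holds there. Either way (~t ⇒ u) ∧ t holds.

Converse. Assume the antecedent. If u is true, the antecedent forces (u = T, t = T), and t holds there. If u is false, the antecedent forces (u = F, t = T), and t holds there. Either way t holds.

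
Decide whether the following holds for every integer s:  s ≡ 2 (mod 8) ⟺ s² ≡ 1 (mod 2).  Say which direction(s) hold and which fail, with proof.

(→) This fails: take s = 2. Then 2 ≡ 2 (mod 8), but 2² = 4 ≡ 0 (mod 2), not 1.

(←) This fails: take s = 1. Then 1² = 1 ≡ 1 (mod 2), yet 1 ≡ 1 (mod 8), not 2.

Both directions fail.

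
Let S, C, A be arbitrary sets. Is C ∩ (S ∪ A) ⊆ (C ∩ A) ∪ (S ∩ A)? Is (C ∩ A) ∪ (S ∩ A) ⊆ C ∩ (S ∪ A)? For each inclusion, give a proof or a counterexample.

Both inclusions fail.

(⊆) This inclusion fails. Take S = {1}, C = {1}, A = ∅; then 1 ∈ C ∩ (S ∪ A) but 1 ∉ (C ∩ A) ∪ (S ∩ A).

(⊇) This inclusion fails. Take S = {1}, C = ∅, A = {1}; then 1 ∈ (C ∩ A) ∪ (S ∩ A) but 1 ∉ C ∩ (S ∪ A).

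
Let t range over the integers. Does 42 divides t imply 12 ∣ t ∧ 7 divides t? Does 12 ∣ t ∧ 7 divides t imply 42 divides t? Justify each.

Not equivalent: only (⇐) holds.

(⇒) This fails: take t = 42. Certainly 42 ∣ 42, but 12 ∤ 42.

(⇐) Suppose 12 ∣ t and 7 ∣ t. Any common multiple of 12 and 7 is a multiple of their lcm; here gcd(12, 7) = 1, so lcm(12, 7) = 12·7 = 84, so 84 ∣ t. Since 42 ∣ 84, it follows that 42 ∣ t.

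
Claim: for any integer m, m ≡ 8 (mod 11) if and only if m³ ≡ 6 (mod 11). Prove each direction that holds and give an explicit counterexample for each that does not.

Forward direction. Suppose m ≡ 8 (mod 11). Write m = 11j + 8. Then (11j + 8)³ = 1331j³ + 2904j² + 2112j + 512 = 11(121j³ + 264j² + 192j + 46) + 6, so m³ ≡ 6 (mod 11).

Converse. For the converse, argue contrapositively. If m ≢ 8 (mod 11), then m is congruent to one of 0, 1, 2, 3, 4, 5, 6, 7, 9, 10 modulo 11, and these give m³ ≡ 0, 1, 8, 5, 9, 4, 7, 2, 3, 10 respectively — never 6.

Both implications hold.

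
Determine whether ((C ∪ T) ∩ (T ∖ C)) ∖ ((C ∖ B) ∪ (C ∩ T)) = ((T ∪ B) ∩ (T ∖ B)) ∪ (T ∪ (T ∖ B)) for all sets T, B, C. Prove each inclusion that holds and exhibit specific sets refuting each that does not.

(⊇) This inclusion fails. Take T = {1}, B = ∅, C = {1}; then 1 ∈ ((T ∪ B) ∩ (T ∖ B)) ∪ (T ∪ (T ∖ B)) but 1 ∉ ((C ∪ T) ∩ (T ∖ C)) ∖ ((C ∖ B) ∪ (C ∩ T)).

(⊆) Let x ∈ ((C ∪ T) ∩ (T ∖ C)) ∖ ((C ∖ B) ∪ (C ∩ T)). Then either x ∈ T and x ∉ B, C; or x ∈ T ∩ B and x ∉ C. In each case x ∈ ((T ∪ B) ∩ (T ∖ B)) ∪ (T ∪ (T ∖ B)), so ((C ∪ T) ∩ (T ∖ C)) ∖ ((C ∖ B) ∪ (C ∩ T)) ⊆ ((T ∪ B) ∩ (T ∖ B)) ∪ (T ∪ (T ∖ B)).

The sets are not equal: only the forward inclusion holds.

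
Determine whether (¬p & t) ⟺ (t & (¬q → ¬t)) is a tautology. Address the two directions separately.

Neither implication holds.

(⟹) This fails. Under t = T, p = F, q = F, the left side is true but the right side is false.

(⟸) This fails. Under t = T, p = T, q = T, the left side is false but the right side is true.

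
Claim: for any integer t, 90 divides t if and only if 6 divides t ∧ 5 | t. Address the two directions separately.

(→) If 90 ∣ t, write t = 90q. Since 90 = 15·6, t = 6·(15q), so 6 ∣ t; and since 90 = 18·5, t = 5·(18q), so 5 ∣ t.

(←) This fails: take t = 30. Both 6 ∣ 30 and 5 ∣ 30, yet 30 is not a multiple of 90 (since 30 = 0·90 + 30), so 90 ∤ 30.

The forward direction holds; the converse fails.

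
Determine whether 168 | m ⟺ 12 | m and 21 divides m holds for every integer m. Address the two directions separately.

The forward direction holds; the converse fails.

(⟹) If 168 ∣ m, write m = 168q. Since 168 = 14·12, m = 12·(14q), so 12 ∣ m; and since 168 = 8·21, m = 21·(8q), so 21 ∣ m.

(⟸) This fails: take m = 84. Both 12 ∣ 84 and 21 ∣ 84, yet 84 is not a multiple of 168 (since 84 = 0·168 + 84), so 168 ∤ 84.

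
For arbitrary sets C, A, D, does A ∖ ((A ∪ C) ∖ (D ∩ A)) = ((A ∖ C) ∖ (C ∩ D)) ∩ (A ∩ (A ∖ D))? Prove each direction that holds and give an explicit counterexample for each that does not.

(⊆) fails and (⊇) fails.

Forward inclusion. This inclusion fails. Take C = ∅, A = {1}, D = {1}; then 1 ∈ A ∖ ((A ∪ C) ∖ (D ∩ A)) but 1 ∉ ((A ∖ C) ∖ (C ∩ D)) ∩ (A ∩ (A ∖ D)).

Reverse inclusion. This inclusion fails. Take C = ∅, A = {1}, D = ∅; then 1 ∈ ((A ∖ C) ∖ (C ∩ D)) ∩ (A ∩ (A ∖ D)) but 1 ∉ A ∖ ((A ∪ C) ∖ (D ∩ A)).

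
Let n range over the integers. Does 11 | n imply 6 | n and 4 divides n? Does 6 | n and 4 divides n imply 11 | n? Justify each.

Forward direction. This fails: take n = 11. Certainly 11 ∣ 11, but 6 ∤ 11.

Converse. This fails: take n = 12. Both 6 ∣ 12 and 4 ∣ 12, yet 12 is not a multiple of 11 (since 12 = 1·11 + 1), so 11 ∤ 12.

Neither direction holds.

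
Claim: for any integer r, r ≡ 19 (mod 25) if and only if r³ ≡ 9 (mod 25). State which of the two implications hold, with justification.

(⟸) Suppose r³ ≡ 9 (mod 25). The only residue r in {0, …, 24} with r³ ≡ 9 (mod 25) is r = 19, so r ≡ 19 (mod 25).

(⟹) Suppose r ≡ 19 (mod 25). Write r = 25j + 19. Then (25j + 19)³ = 15625j³ + 35625j² + 27075j + 6859 = 25(625j³ + 1425j² + 1083j + 274) + 9, so r³ ≡ 9 (mod 25).

Both directions hold.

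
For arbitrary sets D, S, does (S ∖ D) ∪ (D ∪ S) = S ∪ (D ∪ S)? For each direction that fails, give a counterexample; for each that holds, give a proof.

(⟸) Let x ∈ S ∪ (D ∪ S). Then either x ∈ D and x ∉ S; or x ∈ S and x ∉ D; or x ∈ D ∩ S. In each case x ∈ (S ∖ D) ∪ (D ∪ S), so S ∪ (D ∪ S) ⊆ (S ∖ D) ∪ (D ∪ S).

(⟹) Let x ∈ (S ∖ D) ∪ (D ∪ S). Then either x ∈ D and x ∉ S; or x ∈ S and x ∉ D; or x ∈ D ∩ S. In each case x ∈ S ∪ (D ∪ S), so (S ∖ D) ∪ (D ∪ S) ⊆ S ∪ (D ∪ S).

The two sets are equal.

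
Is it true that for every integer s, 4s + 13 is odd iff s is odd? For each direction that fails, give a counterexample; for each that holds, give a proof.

Not equivalent: only (⇐) holds.

(⟹) This fails: take s = 2. Then 4s + 13 = 21, which is odd, yet s = 2 is even, not odd.

(⟸) Suppose s is odd. Since 4 is even, 4s is even for every s, so 4s + 13 has the same parity as 13, which is odd. Hence 4s + 13 is odd.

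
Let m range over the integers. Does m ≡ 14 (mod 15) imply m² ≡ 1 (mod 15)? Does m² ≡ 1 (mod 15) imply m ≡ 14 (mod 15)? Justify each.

[⇐] This fails: take m = 1. Then 1² = 1 ≡ 1 (mod 15), yet 1 ≡ 1 (mod 15), not 14.

[⇒] Suppose m ≡ 14 (mod 15). Write m = 15j + 14. Then (15j + 14)² = 225j² + 420j + 196 = 15(15j² + 28j + 13) + 1, so m² ≡ 1 (mod 15).

Only the forward direction holds.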